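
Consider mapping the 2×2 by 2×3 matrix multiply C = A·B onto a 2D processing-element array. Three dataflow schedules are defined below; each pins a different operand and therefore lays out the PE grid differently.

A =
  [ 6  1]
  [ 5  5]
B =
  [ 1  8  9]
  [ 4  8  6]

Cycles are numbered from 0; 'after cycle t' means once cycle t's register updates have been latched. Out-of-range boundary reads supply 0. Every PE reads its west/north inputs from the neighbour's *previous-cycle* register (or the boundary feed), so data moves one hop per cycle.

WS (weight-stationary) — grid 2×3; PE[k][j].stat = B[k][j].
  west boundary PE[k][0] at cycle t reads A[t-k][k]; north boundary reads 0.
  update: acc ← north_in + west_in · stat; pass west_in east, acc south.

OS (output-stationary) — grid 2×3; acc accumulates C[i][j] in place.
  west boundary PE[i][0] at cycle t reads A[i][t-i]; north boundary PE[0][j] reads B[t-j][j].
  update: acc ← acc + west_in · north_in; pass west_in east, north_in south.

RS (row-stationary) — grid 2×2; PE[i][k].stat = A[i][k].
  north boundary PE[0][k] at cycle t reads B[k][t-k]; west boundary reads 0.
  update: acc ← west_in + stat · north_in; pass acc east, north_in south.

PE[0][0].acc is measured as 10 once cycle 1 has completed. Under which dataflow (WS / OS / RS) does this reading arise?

dataflow = OS

WS (2×3 grid), PE[0][0]:
  c0 r0c0: 6 / 6 / 6
  c1 r0c0: 5 / 5 / 5
OS (2×3 grid), PE[0][0]:
  c0 r0c0: 6 / 6 / 1
  c1 r0c0: 10 / 1 / 4
RS (2×2 grid), PE[0][0]:
  c0 r0c0: 6 / 6 / 1
  c1 r0c0: 48 / 48 / 8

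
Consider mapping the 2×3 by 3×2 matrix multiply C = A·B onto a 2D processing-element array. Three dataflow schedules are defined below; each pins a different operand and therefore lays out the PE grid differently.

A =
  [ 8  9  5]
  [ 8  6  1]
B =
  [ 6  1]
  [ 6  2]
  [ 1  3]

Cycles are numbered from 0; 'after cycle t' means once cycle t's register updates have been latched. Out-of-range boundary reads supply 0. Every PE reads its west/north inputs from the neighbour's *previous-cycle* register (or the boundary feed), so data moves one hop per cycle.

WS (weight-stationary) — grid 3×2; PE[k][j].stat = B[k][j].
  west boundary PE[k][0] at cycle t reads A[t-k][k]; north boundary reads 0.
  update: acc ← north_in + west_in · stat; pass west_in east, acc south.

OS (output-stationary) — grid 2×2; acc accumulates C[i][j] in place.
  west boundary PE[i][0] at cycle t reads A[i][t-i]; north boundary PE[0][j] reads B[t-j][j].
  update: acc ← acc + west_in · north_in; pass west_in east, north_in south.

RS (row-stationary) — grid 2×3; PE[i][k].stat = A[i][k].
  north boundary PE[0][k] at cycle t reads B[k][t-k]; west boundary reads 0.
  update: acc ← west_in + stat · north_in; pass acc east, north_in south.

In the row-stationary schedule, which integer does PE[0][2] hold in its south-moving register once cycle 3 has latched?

register = 3

Tracing RS — 2×3 array, target PE[0][2]:
  [0] (0,1) acc=0 (h:0 v:0)
  [0] (0,2) acc=0 (h:0 v:0)
  [1] (0,1) acc=102 (h:102 v:6)
  [1] (0,2) acc=0 (h:0 v:0)
  [2] (0,1) acc=26 (h:26 v:2)
  [2] (0,2) acc=107 (h:107 v:1)
  [3] (0,1) acc=0 (h:0 v:0)
  [3] (0,2) acc=41 (h:41 v:3)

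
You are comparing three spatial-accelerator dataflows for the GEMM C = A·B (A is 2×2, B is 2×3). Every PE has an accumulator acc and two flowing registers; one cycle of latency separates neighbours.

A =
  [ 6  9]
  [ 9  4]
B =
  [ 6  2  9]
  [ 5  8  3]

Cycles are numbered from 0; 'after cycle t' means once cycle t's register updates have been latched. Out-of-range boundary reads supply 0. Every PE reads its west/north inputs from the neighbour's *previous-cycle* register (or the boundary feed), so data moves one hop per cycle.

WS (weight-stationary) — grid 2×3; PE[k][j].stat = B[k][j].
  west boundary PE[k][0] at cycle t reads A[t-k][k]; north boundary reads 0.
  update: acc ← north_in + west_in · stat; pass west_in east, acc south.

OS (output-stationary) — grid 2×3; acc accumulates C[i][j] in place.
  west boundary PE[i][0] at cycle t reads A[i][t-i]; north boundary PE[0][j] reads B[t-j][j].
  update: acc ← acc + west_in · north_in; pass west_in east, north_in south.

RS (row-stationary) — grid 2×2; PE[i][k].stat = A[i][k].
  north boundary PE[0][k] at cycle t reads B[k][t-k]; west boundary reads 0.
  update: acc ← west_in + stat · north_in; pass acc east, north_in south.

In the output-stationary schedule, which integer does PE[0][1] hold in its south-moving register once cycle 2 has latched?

register = 8

OS 2×3: PE[0][1] cycle-by-cycle (with neighbour feeds):
  @0  [0,0]  acc 36  |  →6  ↓6
  @0  [0,1]  acc 0  |  →0  ↓0
  @1  [0,0]  acc 81  |  →9  ↓5
  @1  [0,1]  acc 12  |  →6  ↓2
  @2  [0,0]  acc 81  |  →0  ↓0
  @2  [0,1]  acc 84  |  →9  ↓8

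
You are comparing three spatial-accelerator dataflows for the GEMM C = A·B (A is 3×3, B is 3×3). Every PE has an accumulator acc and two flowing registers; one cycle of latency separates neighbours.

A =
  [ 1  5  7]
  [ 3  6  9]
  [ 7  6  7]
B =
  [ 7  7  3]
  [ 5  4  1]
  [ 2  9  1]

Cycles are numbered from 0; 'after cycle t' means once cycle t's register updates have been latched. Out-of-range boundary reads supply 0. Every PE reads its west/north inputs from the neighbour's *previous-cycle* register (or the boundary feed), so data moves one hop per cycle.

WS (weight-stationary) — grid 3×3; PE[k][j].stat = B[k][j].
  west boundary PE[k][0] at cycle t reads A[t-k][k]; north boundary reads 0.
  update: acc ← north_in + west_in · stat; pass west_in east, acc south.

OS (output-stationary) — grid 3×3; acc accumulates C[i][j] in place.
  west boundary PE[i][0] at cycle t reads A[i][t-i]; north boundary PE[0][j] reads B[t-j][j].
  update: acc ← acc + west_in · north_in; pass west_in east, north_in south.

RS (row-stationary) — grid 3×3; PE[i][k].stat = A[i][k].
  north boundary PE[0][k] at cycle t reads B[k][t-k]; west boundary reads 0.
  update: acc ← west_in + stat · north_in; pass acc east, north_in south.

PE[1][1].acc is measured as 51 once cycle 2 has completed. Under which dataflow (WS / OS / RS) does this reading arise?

dataflow = RS

WS [3×3] PE[1][1] across cycles:
  cycle 0: PE[1][1] → acc 0, east 0, south 0
  cycle 1: PE[1][1] → acc 0, east 0, south 0
  cycle 2: PE[1][1] → acc 27, east 5, south 27
OS [3×3] PE[1][1] across cycles:
  cycle 0: PE[1][1] → acc 0, east 0, south 0
  cycle 1: PE[1][1] → acc 0, east 0, south 0
  cycle 2: PE[1][1] → acc 21, east 3, south 7
RS [3×3] PE[1][1] across cycles:
  cycle 0: PE[1][1] → acc 0, east 0, south 0
  cycle 1: PE[1][1] → acc 0, east 0, south 0
  cycle 2: PE[1][1] → acc 51, east 51, south 5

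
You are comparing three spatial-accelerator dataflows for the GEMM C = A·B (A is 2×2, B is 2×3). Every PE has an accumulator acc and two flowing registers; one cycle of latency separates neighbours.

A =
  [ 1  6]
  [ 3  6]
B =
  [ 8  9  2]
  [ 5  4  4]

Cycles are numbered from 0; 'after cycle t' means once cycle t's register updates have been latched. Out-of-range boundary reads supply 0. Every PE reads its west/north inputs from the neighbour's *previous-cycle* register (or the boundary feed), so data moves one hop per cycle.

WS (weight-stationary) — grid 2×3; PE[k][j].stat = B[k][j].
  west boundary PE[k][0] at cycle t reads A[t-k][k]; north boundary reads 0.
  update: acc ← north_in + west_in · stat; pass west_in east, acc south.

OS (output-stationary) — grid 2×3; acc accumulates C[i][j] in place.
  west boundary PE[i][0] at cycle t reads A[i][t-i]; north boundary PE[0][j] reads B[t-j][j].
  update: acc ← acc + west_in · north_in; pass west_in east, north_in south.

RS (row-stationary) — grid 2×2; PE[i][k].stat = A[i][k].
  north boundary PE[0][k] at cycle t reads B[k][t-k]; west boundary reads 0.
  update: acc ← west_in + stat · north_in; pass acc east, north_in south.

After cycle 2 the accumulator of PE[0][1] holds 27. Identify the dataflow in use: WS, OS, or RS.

dataflow = WS

— WS: 2×3; PE[0][1] trace:
  [0] (0,1) acc=0 (h:0 v:0)
  [1] (0,1) acc=9 (h:1 v:9)
  [2] (0,1) acc=27 (h:3 v:27)
— OS: 2×3; PE[0][1] trace:
  [0] (0,1) acc=0 (h:0 v:0)
  [1] (0,1) acc=9 (h:1 v:9)
  [2] (0,1) acc=33 (h:6 v:4)
— RS: 2×2; PE[0][1] trace:
  [0] (0,1) acc=0 (h:0 v:0)
  [1] (0,1) acc=38 (h:38 v:5)
  [2] (0,1) acc=33 (h:33 v:4)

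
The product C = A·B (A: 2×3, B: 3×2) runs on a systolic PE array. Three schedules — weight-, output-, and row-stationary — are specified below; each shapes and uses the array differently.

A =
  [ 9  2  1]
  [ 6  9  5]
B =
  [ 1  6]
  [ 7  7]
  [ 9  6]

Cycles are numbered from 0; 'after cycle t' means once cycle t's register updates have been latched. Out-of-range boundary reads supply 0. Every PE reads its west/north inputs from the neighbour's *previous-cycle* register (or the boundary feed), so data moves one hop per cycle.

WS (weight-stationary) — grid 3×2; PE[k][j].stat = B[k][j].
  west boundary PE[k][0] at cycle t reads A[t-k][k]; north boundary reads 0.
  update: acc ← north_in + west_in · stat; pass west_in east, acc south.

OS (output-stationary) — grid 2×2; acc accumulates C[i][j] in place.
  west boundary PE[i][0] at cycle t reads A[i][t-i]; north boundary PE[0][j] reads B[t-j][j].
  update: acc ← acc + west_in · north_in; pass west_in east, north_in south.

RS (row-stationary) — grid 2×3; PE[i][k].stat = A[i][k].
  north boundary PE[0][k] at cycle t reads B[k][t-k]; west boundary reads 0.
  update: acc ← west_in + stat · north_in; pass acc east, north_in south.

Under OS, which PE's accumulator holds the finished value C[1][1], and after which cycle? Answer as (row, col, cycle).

(row, col, cycle) = (1, 1, 4)

OS: C[1][1] accumulates in PE[1][1]:
  @0  [1,1]  acc 0  |  →0  ↓0
  @1  [1,1]  acc 0  |  →0  ↓0
  @2  [1,1]  acc 36  |  →6  ↓6
  @3  [1,1]  acc 99  |  →9  ↓7
  @4  [1,1]  acc 129  |  →5  ↓6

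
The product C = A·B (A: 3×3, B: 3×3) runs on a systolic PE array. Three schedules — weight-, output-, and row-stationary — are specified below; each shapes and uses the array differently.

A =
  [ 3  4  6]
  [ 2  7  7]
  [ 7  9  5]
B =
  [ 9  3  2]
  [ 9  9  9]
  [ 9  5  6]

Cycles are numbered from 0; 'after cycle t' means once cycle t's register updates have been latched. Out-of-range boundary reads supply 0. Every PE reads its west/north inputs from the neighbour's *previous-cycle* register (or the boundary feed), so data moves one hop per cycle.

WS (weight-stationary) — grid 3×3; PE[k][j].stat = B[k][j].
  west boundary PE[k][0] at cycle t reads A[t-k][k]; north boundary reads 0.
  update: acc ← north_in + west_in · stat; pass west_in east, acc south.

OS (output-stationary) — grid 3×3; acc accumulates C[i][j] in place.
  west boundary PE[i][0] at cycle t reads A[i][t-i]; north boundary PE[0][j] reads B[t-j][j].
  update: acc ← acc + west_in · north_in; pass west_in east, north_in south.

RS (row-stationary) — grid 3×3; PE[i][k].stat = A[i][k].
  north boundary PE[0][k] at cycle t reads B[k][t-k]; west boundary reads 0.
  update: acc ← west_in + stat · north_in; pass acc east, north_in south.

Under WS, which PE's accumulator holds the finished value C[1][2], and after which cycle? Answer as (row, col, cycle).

(row, col, cycle) = (2, 2, 5)

WS: C[1][2] accumulates in PE[2][2]:
  t=0 PE[2][2]: acc=0 h=0 v=0
  t=1 PE[2][2]: acc=0 h=0 v=0
  t=2 PE[2][2]: acc=0 h=0 v=0
  t=3 PE[2][2]: acc=0 h=0 v=0
  t=4 PE[2][2]: acc=78 h=6 v=78
  t=5 PE[2][2]: acc=109 h=7 v=109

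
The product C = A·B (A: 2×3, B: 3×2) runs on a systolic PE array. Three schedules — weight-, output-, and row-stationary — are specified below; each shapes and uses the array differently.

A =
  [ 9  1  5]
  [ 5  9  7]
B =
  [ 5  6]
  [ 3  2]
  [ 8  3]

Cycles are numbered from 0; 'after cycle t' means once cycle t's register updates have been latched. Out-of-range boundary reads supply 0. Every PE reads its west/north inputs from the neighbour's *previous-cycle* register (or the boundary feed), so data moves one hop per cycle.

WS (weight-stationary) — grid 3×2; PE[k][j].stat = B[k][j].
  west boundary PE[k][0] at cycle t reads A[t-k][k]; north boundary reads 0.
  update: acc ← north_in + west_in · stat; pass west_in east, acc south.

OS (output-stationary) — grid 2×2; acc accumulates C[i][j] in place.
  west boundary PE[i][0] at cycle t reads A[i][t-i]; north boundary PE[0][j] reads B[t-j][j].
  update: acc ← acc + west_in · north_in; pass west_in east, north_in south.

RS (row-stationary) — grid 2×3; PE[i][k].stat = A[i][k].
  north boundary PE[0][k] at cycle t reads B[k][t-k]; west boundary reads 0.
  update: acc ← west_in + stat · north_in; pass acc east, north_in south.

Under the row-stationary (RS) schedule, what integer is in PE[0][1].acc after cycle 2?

RS (2×3). Following PE[0][1] plus its west/north inputs:
  0: (0,0).acc=45  regs=<45,5>
  0: (0,1).acc=0  regs=<0,0>
  1: (0,0).acc=54  regs=<54,6>
  1: (0,1).acc=48  regs=<48,3>
  2: (0,0).acc=0  regs=<0,0>
  2: (0,1).acc=56  regs=<56,2>

PE[0][1].acc = 56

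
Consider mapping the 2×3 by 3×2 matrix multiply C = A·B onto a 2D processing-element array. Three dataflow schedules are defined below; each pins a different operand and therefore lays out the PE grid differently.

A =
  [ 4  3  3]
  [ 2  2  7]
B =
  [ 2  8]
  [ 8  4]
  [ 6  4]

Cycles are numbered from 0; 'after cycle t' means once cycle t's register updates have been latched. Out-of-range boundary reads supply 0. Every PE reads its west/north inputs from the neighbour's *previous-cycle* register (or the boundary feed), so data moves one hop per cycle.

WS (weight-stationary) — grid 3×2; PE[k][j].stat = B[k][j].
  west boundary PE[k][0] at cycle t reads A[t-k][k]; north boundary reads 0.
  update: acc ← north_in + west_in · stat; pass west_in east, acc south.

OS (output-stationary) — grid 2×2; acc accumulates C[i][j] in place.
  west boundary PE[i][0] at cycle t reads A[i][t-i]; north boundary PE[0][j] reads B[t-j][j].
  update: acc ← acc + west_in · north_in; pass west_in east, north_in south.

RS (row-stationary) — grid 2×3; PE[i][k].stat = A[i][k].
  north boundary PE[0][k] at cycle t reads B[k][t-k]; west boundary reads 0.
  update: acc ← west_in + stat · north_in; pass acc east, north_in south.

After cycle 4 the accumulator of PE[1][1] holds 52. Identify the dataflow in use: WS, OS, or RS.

dataflow = OS

Under WS (3×2), PE[1][1]:
  c0 r1c1: 0 / 0 / 0
  c1 r1c1: 0 / 0 / 0
  c2 r1c1: 44 / 3 / 44
  c3 r1c1: 24 / 2 / 24
  c4 r1c1: 0 / 0 / 0
Under OS (2×2), PE[1][1]:
  c0 r1c1: 0 / 0 / 0
  c1 r1c1: 0 / 0 / 0
  c2 r1c1: 16 / 2 / 8
  c3 r1c1: 24 / 2 / 4
  c4 r1c1: 52 / 7 / 4
Under RS (2×3), PE[1][1]:
  c0 r1c1: 0 / 0 / 0
  c1 r1c1: 0 / 0 / 0
  c2 r1c1: 20 / 20 / 8
  c3 r1c1: 24 / 24 / 4
  c4 r1c1: 0 / 0 / 0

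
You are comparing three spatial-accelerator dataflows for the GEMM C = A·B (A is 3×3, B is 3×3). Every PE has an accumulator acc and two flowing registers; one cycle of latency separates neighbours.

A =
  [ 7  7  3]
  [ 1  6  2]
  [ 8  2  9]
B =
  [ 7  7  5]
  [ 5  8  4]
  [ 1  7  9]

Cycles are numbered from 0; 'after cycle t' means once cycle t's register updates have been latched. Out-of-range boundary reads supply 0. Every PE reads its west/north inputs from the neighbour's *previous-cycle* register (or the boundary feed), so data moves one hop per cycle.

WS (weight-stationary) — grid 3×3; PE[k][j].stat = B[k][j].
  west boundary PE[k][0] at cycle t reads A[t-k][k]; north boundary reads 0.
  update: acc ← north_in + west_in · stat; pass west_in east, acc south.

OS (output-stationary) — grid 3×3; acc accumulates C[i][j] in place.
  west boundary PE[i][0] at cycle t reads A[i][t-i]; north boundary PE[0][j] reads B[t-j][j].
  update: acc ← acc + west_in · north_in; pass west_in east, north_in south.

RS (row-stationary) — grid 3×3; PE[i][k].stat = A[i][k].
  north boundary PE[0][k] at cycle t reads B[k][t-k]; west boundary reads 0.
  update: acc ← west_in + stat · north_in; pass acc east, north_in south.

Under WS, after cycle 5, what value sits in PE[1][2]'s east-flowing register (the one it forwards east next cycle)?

register = 2

WS (3×3). Following PE[1][2] plus its west/north inputs:
  0: (0,2).acc=0  regs=<0,0>
  0: (1,1).acc=0  regs=<0,0>
  0: (1,2).acc=0  regs=<0,0>
  1: (0,2).acc=0  regs=<0,0>
  1: (1,1).acc=0  regs=<0,0>
  1: (1,2).acc=0  regs=<0,0>
  2: (0,2).acc=35  regs=<7,35>
  2: (1,1).acc=105  regs=<7,105>
  2: (1,2).acc=0  regs=<0,0>
  3: (0,2).acc=5  regs=<1,5>
  3: (1,1).acc=55  regs=<6,55>
  3: (1,2).acc=63  regs=<7,63>
  4: (0,2).acc=40  regs=<8,40>
  4: (1,1).acc=72  regs=<2,72>
  4: (1,2).acc=29  regs=<6,29>
  5: (0,2).acc=0  regs=<0,0>
  5: (1,1).acc=0  regs=<0,0>
  5: (1,2).acc=48  regs=<2,48>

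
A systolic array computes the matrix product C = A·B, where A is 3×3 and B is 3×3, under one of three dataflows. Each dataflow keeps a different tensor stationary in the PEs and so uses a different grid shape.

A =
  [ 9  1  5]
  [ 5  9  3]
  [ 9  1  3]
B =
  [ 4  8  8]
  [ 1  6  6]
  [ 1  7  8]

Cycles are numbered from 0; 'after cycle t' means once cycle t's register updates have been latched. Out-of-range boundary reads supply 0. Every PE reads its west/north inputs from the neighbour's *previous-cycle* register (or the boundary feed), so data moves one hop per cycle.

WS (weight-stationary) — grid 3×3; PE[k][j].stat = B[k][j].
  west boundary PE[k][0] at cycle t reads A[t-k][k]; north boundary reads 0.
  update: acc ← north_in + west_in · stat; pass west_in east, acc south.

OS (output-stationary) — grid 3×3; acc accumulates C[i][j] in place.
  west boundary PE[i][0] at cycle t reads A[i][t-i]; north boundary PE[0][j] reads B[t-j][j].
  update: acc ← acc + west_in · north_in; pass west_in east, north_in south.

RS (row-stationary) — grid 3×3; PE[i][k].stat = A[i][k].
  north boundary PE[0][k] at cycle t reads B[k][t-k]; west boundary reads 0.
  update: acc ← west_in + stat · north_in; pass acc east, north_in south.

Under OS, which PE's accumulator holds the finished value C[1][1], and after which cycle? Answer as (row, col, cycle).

OS — PE[1][1] is where C[1][1] collects:
  @0  [1,1]  acc 0  |  →0  ↓0
  @1  [1,1]  acc 0  |  →0  ↓0
  @2  [1,1]  acc 40  |  →5  ↓8
  @3  [1,1]  acc 94  |  →9  ↓6
  @4  [1,1]  acc 115  |  →3  ↓7

(row, col, cycle) = (1, 1, 4)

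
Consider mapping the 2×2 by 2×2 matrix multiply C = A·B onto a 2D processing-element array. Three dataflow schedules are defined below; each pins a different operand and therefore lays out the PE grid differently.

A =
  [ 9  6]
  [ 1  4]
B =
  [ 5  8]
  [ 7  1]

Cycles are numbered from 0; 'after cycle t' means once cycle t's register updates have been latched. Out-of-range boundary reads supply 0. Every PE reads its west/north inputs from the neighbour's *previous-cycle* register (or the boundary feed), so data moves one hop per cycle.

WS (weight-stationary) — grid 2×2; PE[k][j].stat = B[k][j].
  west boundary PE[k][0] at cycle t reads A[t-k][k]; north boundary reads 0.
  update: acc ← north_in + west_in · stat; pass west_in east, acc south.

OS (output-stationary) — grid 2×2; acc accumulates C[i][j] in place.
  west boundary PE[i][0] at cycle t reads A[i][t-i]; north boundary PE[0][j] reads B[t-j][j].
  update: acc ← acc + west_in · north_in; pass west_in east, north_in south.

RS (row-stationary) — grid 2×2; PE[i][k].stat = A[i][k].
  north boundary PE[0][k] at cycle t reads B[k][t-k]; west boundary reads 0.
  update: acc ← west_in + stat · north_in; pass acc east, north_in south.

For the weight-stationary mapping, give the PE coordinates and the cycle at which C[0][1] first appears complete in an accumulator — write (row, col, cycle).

WS — PE[1][1] is where C[0][1] collects:
  t=0 PE[1][1]: acc=0 h=0 v=0
  t=1 PE[1][1]: acc=0 h=0 v=0
  t=2 PE[1][1]: acc=78 h=6 v=78

(row, col, cycle) = (1, 1, 2)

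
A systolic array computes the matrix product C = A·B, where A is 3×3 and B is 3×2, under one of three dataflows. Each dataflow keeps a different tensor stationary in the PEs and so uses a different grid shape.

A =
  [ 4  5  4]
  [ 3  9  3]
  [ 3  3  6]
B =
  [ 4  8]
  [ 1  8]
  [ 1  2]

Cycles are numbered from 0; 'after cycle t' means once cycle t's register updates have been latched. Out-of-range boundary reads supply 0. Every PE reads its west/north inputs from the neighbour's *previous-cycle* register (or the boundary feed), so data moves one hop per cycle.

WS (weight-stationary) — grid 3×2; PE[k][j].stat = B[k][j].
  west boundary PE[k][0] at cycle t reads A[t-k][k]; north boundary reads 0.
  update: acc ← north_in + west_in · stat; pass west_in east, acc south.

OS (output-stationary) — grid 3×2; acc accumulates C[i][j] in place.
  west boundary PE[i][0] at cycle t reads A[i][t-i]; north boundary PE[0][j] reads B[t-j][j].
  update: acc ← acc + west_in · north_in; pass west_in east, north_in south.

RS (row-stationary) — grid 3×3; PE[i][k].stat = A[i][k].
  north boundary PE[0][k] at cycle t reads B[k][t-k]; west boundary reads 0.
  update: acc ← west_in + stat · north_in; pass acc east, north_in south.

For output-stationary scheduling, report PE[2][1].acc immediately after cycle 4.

PE[2][1].acc = 48

OS (3×2). Following PE[2][1] plus its west/north inputs:
  after 0 — PE[1][1] acc=0, pass-E 0, pass-S 0
  after 0 — PE[2][0] acc=0, pass-E 0, pass-S 0
  after 0 — PE[2][1] acc=0, pass-E 0, pass-S 0
  after 1 — PE[1][1] acc=0, pass-E 0, pass-S 0
  after 1 — PE[2][0] acc=0, pass-E 0, pass-S 0
  after 1 — PE[2][1] acc=0, pass-E 0, pass-S 0
  after 2 — PE[1][1] acc=24, pass-E 3, pass-S 8
  after 2 — PE[2][0] acc=12, pass-E 3, pass-S 4
  after 2 — PE[2][1] acc=0, pass-E 0, pass-S 0
  after 3 — PE[1][1] acc=96, pass-E 9, pass-S 8
  after 3 — PE[2][0] acc=15, pass-E 3, pass-S 1
  after 3 — PE[2][1] acc=24, pass-E 3, pass-S 8
  after 4 — PE[1][1] acc=102, pass-E 3, pass-S 2
  after 4 — PE[2][0] acc=21, pass-E 6, pass-S 1
  after 4 — PE[2][1] acc=48, pass-E 3, pass-S 8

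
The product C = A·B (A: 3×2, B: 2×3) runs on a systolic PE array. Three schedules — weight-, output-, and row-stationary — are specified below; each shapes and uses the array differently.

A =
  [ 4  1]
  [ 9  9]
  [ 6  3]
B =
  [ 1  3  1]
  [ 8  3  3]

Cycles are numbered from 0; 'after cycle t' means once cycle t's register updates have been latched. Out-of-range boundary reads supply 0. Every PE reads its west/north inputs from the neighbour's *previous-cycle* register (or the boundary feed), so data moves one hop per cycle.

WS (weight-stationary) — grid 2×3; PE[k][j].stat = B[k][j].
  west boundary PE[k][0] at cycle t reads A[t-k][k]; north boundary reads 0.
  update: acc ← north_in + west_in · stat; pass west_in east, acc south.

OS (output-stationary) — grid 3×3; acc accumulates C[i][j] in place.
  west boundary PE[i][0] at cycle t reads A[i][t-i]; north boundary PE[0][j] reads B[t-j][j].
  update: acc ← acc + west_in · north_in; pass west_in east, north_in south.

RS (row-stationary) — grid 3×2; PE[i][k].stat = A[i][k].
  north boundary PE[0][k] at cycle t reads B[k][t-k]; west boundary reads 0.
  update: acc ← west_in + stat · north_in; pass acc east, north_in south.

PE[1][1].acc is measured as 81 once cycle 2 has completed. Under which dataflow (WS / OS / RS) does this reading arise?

— WS: 2×3; PE[1][1] trace:
  @0  [1,1]  acc 0  |  →0  ↓0
  @1  [1,1]  acc 0  |  →0  ↓0
  @2  [1,1]  acc 15  |  →1  ↓15
— OS: 3×3; PE[1][1] trace:
  @0  [1,1]  acc 0  |  →0  ↓0
  @1  [1,1]  acc 0  |  →0  ↓0
  @2  [1,1]  acc 27  |  →9  ↓3
— RS: 3×2; PE[1][1] trace:
  @0  [1,1]  acc 0  |  →0  ↓0
  @1  [1,1]  acc 0  |  →0  ↓0
  @2  [1,1]  acc 81  |  →81  ↓8

dataflow = RS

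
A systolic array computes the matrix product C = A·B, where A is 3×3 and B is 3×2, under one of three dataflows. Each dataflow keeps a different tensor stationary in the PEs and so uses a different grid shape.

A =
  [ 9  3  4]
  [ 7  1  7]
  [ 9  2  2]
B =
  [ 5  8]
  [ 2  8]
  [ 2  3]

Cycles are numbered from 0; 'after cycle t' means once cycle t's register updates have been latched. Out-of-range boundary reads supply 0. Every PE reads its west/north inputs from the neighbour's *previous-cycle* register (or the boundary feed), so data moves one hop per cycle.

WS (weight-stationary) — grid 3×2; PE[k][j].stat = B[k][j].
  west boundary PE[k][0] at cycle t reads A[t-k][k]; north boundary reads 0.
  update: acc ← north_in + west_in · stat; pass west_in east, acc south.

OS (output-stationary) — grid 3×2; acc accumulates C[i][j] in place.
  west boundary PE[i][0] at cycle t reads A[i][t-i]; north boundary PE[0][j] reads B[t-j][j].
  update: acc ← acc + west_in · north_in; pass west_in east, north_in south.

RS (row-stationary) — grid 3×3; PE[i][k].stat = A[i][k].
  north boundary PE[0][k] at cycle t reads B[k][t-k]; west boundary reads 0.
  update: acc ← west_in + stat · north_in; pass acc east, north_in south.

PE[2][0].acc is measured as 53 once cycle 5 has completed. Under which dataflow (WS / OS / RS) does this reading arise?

dataflow = OS

WS (3×2 grid), PE[2][0]:
  t=0 PE[2][0]: acc=0 h=0 v=0
  t=1 PE[2][0]: acc=0 h=0 v=0
  t=2 PE[2][0]: acc=59 h=4 v=59
  t=3 PE[2][0]: acc=51 h=7 v=51
  t=4 PE[2][0]: acc=53 h=2 v=53
  t=5 PE[2][0]: acc=0 h=0 v=0
OS (3×2 grid), PE[2][0]:
  t=0 PE[2][0]: acc=0 h=0 v=0
  t=1 PE[2][0]: acc=0 h=0 v=0
  t=2 PE[2][0]: acc=45 h=9 v=5
  t=3 PE[2][0]: acc=49 h=2 v=2
  t=4 PE[2][0]: acc=53 h=2 v=2
  t=5 PE[2][0]: acc=53 h=0 v=0
RS (3×3 grid), PE[2][0]:
  t=0 PE[2][0]: acc=0 h=0 v=0
  t=1 PE[2][0]: acc=0 h=0 v=0
  t=2 PE[2][0]: acc=45 h=45 v=5
  t=3 PE[2][0]: acc=72 h=72 v=8
  t=4 PE[2][0]: acc=0 h=0 v=0
  t=5 PE[2][0]: acc=0 h=0 v=0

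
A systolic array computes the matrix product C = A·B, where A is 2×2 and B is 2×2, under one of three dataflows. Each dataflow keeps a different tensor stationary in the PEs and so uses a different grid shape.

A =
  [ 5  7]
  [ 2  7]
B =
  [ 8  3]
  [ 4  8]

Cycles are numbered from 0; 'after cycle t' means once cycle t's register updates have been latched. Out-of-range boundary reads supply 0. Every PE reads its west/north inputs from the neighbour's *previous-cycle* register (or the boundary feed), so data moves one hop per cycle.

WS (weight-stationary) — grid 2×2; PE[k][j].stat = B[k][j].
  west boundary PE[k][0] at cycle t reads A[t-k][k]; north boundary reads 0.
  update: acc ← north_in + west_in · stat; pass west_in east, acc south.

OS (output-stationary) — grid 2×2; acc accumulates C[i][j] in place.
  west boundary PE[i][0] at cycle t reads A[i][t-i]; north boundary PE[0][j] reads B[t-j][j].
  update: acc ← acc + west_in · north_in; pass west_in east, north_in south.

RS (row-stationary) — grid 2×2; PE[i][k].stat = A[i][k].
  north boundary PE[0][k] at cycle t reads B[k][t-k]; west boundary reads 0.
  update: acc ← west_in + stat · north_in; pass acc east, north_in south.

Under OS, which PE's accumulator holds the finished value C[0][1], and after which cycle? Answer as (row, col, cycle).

OS: C[0][1] accumulates in PE[0][1]:
  step 0 · PE0,1: acc=0; fwd→0 fwd↓0
  step 1 · PE0,1: acc=15; fwd→5 fwd↓3
  step 2 · PE0,1: acc=71; fwd→7 fwd↓8

(row, col, cycle) = (0, 1, 2)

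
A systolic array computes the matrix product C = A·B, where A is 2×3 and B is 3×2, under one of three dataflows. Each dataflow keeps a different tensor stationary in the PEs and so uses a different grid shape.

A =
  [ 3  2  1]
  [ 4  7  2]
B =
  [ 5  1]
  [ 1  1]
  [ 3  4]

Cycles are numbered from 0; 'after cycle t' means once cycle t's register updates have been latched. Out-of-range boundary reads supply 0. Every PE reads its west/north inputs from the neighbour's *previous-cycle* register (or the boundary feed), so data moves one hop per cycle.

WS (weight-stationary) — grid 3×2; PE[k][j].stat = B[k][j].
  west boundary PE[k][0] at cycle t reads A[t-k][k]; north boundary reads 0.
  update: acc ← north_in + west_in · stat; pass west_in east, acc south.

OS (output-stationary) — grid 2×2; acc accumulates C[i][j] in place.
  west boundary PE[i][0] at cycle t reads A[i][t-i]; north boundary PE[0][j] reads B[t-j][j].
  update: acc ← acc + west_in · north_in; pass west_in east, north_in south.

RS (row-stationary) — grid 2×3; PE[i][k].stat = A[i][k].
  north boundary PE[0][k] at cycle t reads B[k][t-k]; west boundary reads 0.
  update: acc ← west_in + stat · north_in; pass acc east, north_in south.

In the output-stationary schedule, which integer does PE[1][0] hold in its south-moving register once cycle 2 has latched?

register = 1

OS (2×2). Following PE[1][0] plus its west/north inputs:
  @0  [0,0]  acc 15  |  →3  ↓5
  @0  [1,0]  acc 0  |  →0  ↓0
  @1  [0,0]  acc 17  |  →2  ↓1
  @1  [1,0]  acc 20  |  →4  ↓5
  @2  [0,0]  acc 20  |  →1  ↓3
  @2  [1,0]  acc 27  |  →7  ↓1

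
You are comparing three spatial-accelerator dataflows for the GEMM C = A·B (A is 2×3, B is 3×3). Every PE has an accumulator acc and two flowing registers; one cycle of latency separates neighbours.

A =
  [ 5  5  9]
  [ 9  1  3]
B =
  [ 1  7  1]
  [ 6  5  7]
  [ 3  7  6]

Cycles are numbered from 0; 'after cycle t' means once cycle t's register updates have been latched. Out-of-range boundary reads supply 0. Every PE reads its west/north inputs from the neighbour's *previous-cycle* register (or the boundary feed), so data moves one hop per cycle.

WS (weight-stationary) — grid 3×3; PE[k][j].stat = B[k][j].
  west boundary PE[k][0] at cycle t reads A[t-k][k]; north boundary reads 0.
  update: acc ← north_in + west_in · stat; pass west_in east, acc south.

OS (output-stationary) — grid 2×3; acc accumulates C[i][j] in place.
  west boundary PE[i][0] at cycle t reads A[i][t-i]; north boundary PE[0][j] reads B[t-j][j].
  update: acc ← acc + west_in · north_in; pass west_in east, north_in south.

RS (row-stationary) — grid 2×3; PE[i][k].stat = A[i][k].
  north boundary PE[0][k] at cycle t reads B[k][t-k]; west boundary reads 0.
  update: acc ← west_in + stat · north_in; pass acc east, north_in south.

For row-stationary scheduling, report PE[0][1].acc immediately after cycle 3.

RS 2×3: PE[0][1] cycle-by-cycle (with neighbour feeds):
  step 0 · PE0,0: acc=5; fwd→5 fwd↓1
  step 0 · PE0,1: acc=0; fwd→0 fwd↓0
  step 1 · PE0,0: acc=35; fwd→35 fwd↓7
  step 1 · PE0,1: acc=35; fwd→35 fwd↓6
  step 2 · PE0,0: acc=5; fwd→5 fwd↓1
  step 2 · PE0,1: acc=60; fwd→60 fwd↓5
  step 3 · PE0,0: acc=0; fwd→0 fwd↓0
  step 3 · PE0,1: acc=40; fwd→40 fwd↓7

PE[0][1].acc = 40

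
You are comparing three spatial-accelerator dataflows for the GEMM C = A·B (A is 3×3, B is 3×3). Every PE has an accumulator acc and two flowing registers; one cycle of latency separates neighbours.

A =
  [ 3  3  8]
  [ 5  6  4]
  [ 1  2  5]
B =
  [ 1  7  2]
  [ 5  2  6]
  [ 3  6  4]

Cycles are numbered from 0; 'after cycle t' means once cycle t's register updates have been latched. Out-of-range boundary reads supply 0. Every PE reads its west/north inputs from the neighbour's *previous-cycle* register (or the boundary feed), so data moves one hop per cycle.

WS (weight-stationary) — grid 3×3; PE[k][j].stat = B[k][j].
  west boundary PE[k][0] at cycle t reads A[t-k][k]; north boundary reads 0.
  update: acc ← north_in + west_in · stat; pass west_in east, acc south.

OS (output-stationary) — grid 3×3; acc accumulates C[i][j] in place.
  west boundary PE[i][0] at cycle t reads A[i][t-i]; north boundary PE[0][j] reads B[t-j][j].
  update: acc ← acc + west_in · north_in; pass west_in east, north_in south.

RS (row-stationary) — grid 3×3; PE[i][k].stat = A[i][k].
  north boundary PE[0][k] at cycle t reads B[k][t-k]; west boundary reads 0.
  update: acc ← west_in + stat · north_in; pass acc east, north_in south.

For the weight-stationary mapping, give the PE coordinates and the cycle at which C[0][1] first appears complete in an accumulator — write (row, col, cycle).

(row, col, cycle) = (2, 1, 3)

Under WS, C[0][1] lands at PE[2][1]:
  cycle 0: PE[2][1] → acc 0, east 0, south 0
  cycle 1: PE[2][1] → acc 0, east 0, south 0
  cycle 2: PE[2][1] → acc 0, east 0, south 0
  cycle 3: PE[2][1] → acc 75, east 8, south 75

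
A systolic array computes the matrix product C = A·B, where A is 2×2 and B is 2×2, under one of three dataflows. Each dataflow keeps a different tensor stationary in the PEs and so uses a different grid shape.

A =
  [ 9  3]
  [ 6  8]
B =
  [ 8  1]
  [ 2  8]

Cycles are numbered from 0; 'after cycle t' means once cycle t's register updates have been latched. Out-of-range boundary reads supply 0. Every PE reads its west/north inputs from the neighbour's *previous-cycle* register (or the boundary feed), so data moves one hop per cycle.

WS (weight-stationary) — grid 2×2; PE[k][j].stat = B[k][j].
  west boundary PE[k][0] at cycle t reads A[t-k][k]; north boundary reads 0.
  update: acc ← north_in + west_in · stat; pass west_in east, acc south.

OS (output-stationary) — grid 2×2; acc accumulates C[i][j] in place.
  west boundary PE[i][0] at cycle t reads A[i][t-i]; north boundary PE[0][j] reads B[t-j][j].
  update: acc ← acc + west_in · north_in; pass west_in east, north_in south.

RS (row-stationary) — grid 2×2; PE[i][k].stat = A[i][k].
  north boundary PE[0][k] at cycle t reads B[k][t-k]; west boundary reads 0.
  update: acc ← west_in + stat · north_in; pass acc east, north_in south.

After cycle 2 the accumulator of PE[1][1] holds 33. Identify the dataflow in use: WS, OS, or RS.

dataflow = WS

Under WS (2×2), PE[1][1]:
  t=0 PE[1][1]: acc=0 h=0 v=0
  t=1 PE[1][1]: acc=0 h=0 v=0
  t=2 PE[1][1]: acc=33 h=3 v=33
Under OS (2×2), PE[1][1]:
  t=0 PE[1][1]: acc=0 h=0 v=0
  t=1 PE[1][1]: acc=0 h=0 v=0
  t=2 PE[1][1]: acc=6 h=6 v=1
Under RS (2×2), PE[1][1]:
  t=0 PE[1][1]: acc=0 h=0 v=0
  t=1 PE[1][1]: acc=0 h=0 v=0
  t=2 PE[1][1]: acc=64 h=64 v=2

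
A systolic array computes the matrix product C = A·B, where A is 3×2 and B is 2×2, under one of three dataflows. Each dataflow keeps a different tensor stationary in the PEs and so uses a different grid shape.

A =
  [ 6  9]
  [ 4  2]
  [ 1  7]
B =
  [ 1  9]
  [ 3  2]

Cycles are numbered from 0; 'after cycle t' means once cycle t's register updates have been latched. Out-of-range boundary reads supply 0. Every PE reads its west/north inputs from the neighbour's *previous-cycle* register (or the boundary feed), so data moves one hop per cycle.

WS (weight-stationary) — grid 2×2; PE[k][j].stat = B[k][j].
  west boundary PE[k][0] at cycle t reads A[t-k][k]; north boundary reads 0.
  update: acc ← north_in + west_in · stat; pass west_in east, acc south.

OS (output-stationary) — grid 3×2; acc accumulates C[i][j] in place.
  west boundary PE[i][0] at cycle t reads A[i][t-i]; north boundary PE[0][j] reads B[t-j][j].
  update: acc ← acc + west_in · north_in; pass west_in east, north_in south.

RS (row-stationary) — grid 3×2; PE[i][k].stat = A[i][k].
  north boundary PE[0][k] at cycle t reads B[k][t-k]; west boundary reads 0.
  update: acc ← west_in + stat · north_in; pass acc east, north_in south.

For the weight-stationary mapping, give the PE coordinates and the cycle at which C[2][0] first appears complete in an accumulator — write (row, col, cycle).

(row, col, cycle) = (1, 0, 3)

WS: C[2][0] accumulates in PE[1][0]:
  after 0 — PE[1][0] acc=0, pass-E 0, pass-S 0
  after 1 — PE[1][0] acc=33, pass-E 9, pass-S 33
  after 2 — PE[1][0] acc=10, pass-E 2, pass-S 10
  after 3 — PE[1][0] acc=22, pass-E 7, pass-S 22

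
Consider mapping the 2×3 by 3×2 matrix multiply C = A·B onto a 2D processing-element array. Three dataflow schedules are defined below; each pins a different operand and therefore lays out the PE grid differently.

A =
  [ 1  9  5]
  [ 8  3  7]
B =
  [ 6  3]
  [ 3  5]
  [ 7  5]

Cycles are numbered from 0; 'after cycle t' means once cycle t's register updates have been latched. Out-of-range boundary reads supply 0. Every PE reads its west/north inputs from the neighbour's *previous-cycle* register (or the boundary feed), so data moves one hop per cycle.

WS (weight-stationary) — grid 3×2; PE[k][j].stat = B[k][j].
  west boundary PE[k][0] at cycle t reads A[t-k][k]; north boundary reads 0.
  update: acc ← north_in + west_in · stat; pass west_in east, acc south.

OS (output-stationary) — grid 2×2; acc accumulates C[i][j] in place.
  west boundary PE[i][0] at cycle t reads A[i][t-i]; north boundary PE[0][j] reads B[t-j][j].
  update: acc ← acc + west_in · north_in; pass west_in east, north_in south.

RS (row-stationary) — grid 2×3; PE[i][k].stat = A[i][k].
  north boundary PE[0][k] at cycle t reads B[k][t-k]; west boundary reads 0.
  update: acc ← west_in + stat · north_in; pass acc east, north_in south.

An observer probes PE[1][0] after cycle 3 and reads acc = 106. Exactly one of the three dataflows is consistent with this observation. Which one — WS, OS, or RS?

dataflow = OS

— WS: 3×2; PE[1][0] trace:
  after 0 — PE[1][0] acc=0, pass-E 0, pass-S 0
  after 1 — PE[1][0] acc=33, pass-E 9, pass-S 33
  after 2 — PE[1][0] acc=57, pass-E 3, pass-S 57
  after 3 — PE[1][0] acc=0, pass-E 0, pass-S 0
— OS: 2×2; PE[1][0] trace:
  after 0 — PE[1][0] acc=0, pass-E 0, pass-S 0
  after 1 — PE[1][0] acc=48, pass-E 8, pass-S 6
  after 2 — PE[1][0] acc=57, pass-E 3, pass-S 3
  after 3 — PE[1][0] acc=106, pass-E 7, pass-S 7
— RS: 2×3; PE[1][0] trace:
  after 0 — PE[1][0] acc=0, pass-E 0, pass-S 0
  after 1 — PE[1][0] acc=48, pass-E 48, pass-S 6
  after 2 — PE[1][0] acc=24, pass-E 24, pass-S 3
  after 3 — PE[1][0] acc=0, pass-E 0, pass-S 0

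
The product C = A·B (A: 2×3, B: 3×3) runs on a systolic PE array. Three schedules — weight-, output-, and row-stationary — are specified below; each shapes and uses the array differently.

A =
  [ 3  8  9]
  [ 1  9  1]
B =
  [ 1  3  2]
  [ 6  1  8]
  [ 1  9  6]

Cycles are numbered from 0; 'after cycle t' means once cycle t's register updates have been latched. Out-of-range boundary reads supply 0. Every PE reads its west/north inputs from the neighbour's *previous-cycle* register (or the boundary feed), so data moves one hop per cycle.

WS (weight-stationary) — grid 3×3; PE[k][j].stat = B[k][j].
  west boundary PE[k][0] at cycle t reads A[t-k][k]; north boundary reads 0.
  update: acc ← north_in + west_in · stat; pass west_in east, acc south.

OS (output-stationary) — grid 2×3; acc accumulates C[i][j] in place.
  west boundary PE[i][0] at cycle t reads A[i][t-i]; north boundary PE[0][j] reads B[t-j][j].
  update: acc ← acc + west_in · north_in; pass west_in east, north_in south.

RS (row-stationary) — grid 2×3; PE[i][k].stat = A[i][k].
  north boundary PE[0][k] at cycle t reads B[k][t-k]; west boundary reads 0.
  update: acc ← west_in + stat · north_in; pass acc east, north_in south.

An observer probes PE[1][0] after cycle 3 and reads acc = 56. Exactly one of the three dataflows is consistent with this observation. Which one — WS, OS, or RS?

dataflow = OS

WS (3×3 grid), PE[1][0]:
  step 0 · PE1,0: acc=0; fwd→0 fwd↓0
  step 1 · PE1,0: acc=51; fwd→8 fwd↓51
  step 2 · PE1,0: acc=55; fwd→9 fwd↓55
  step 3 · PE1,0: acc=0; fwd→0 fwd↓0
OS (2×3 grid), PE[1][0]:
  step 0 · PE1,0: acc=0; fwd→0 fwd↓0
  step 1 · PE1,0: acc=1; fwd→1 fwd↓1
  step 2 · PE1,0: acc=55; fwd→9 fwd↓6
  step 3 · PE1,0: acc=56; fwd→1 fwd↓1
RS (2×3 grid), PE[1][0]:
  step 0 · PE1,0: acc=0; fwd→0 fwd↓0
  step 1 · PE1,0: acc=1; fwd→1 fwd↓1
  step 2 · PE1,0: acc=3; fwd→3 fwd↓3
  step 3 · PE1,0: acc=2; fwd→2 fwd↓2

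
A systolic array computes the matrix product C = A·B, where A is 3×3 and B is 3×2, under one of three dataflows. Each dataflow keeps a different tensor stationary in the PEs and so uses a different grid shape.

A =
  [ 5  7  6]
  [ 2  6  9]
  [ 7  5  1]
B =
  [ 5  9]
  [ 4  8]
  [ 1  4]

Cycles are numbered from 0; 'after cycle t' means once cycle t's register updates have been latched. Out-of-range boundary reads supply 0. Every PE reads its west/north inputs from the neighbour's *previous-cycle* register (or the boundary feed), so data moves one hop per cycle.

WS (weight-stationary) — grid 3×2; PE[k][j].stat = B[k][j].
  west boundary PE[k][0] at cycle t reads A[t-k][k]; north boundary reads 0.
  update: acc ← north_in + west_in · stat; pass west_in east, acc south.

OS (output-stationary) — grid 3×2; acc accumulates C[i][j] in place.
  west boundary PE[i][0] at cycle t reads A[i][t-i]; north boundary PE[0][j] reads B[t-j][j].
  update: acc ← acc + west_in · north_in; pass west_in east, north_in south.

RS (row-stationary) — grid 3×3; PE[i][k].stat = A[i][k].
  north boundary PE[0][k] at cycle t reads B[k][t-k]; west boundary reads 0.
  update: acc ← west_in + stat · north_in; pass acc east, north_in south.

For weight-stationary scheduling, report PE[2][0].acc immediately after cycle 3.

PE[2][0].acc = 43

WS (3×2). Following PE[2][0] plus its west/north inputs:
  c0 r1c0: 0 / 0 / 0
  c0 r2c0: 0 / 0 / 0
  c1 r1c0: 53 / 7 / 53
  c1 r2c0: 0 / 0 / 0
  c2 r1c0: 34 / 6 / 34
  c2 r2c0: 59 / 6 / 59
  c3 r1c0: 55 / 5 / 55
  c3 r2c0: 43 / 9 / 43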